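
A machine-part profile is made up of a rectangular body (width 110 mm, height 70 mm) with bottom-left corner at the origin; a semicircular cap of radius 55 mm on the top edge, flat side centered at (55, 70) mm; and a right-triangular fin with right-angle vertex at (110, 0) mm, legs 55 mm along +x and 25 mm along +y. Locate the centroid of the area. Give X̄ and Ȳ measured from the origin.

X̄ = 58.84 mm, Ȳ = 54.70 mm

Part | A | x̄ᵢ | ȳᵢ | A·x̄ᵢ | A·ȳᵢ
rectangular body | 7700.00 | 55.00 | 35.00 | 423500.00 | 269500.00
semicircular top | 4751.66 | 55.00 | 93.34 | 261341.24 | 443532.79
triangular fin | 687.50 | 128.33 | 8.33 | 88229.17 | 5729.17
Σ | 13139.16 |  |  | 773070.41 | 718761.96
X̄ = 773070.41 / 13139.16 = 58.84 mm
Ȳ = 718761.96 / 13139.16 = 54.70 mm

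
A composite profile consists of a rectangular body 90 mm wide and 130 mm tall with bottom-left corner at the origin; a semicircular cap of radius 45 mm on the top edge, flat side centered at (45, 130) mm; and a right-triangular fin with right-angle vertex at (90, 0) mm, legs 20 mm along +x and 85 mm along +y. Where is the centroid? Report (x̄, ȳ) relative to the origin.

x̄ = 47.79 mm, ȳ = 80.02 mm

rectangular body: A = 90 × 130 = 11700.00, centroid at (45.00, 65.00).
semicircular top: A = ½π·45² = 3180.86, centroid at (45.00, 149.10).
triangular fin: A = ½·20·85 = 850.00, centroid at (96.67, 28.33).
ΣA = 15730.86 mm²
ΣAx̄ = (11700.00)(45.00) + (3180.86)(45.00) + (850.00)(96.67) = 751805.48 mm³
ΣAȳ = (11700.00)(65.00) + (3180.86)(149.10) + (850.00)(28.33) = 1258845.47 mm³
x̄ = 751805.48 / 15730.86 = 47.79 mm
ȳ = 1258845.47 / 15730.86 = 80.02 mm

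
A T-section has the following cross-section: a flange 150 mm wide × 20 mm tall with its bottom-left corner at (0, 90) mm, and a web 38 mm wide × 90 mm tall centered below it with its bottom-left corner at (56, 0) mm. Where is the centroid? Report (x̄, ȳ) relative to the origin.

web: A = 38 × 90 = 3420.00, centroid at (75.00, 45.00).
flange: A = 150 × 20 = 3000.00, centroid at (75.00, 100.00).
ΣA = 6420.00 mm², ΣAx̄ = 481500.00 mm³, ΣAȳ = 453900.00 mm³.
x̄ = 481500.00/6420.00 = 75.00 mm; ȳ = 453900.00/6420.00 = 70.70 mm.

x̄ = 75.00 mm, ȳ = 70.70 mm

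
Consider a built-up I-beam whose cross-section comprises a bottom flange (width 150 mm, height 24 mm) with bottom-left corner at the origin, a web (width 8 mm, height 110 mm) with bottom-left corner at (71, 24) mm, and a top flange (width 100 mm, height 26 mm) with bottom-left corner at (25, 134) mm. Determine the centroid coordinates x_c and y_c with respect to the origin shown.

x_c = 75.00 mm, y_c = 69.90 mm

bottom flange: A = 150 × 24 = 3600.00, centroid at (75.00, 12.00).
web: A = 8 × 110 = 880.00, centroid at (75.00, 79.00).
top flange: A = 100 × 26 = 2600.00, centroid at (75.00, 147.00).
ΣA = 7080.00 mm²
ΣAx_c = (3600.00)(75.00) + (880.00)(75.00) + (2600.00)(75.00) = 531000.00 mm³
ΣAy_c = (3600.00)(12.00) + (880.00)(79.00) + (2600.00)(147.00) = 494920.00 mm³
x_c = 531000.00 / 7080.00 = 75.00 mm
y_c = 494920.00 / 7080.00 = 69.90 mm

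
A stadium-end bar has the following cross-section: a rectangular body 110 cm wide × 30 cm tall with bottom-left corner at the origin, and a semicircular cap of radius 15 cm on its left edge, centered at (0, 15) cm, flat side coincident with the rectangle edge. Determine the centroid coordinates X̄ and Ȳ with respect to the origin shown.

X̄ = 49.06 cm, Ȳ = 15.00 cm

rectangular body: A = 110 × 30 = 3300.00, centroid at (55.00, 15.00).
semicircular end: A = ½π·15² = 353.43, centroid at (-6.37, 15.00).
ΣA = 3653.43 cm²
ΣAX̄ = (3300.00)(55.00) + (353.43)(-6.37) = 179250.00 cm³
ΣAȲ = (3300.00)(15.00) + (353.43)(15.00) = 54801.44 cm³
X̄ = 179250.00 / 3653.43 = 49.06 cm
Ȳ = 54801.44 / 3653.43 = 15.00 cm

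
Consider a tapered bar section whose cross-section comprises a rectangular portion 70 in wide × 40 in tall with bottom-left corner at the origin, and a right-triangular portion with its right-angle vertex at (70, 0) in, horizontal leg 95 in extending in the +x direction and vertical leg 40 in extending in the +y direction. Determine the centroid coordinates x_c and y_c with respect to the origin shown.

Part | A | x̄ᵢ | ȳᵢ | A·x̄ᵢ | A·ȳᵢ
rectangular portion | 2800.00 | 35.00 | 20.00 | 98000.00 | 56000.00
triangular portion | 1900.00 | 101.67 | 13.33 | 193166.67 | 25333.33
Σ | 4700.00 |  |  | 291166.67 | 81333.33
x_c = 291166.67 / 4700.00 = 61.95 in
y_c = 81333.33 / 4700.00 = 17.30 in

x_c = 61.95 in, y_c = 17.30 in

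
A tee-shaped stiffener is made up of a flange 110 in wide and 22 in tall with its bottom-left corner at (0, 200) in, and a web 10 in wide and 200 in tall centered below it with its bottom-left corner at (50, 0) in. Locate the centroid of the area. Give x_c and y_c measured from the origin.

x_c = 55.00 in, y_c = 160.77 in

web: A = 10 × 200 = 2000.00, centroid at (55.00, 100.00).
flange: A = 110 × 22 = 2420.00, centroid at (55.00, 211.00).
ΣA = 4420.00 in², ΣAx_c = 243100.00 in³, ΣAy_c = 710620.00 in³.
x_c = 243100.00/4420.00 = 55.00 in; y_c = 710620.00/4420.00 = 160.77 in.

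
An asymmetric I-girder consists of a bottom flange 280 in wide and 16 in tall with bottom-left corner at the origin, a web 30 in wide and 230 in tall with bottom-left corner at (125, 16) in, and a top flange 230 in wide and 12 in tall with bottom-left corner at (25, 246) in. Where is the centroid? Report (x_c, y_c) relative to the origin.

Part | A | x̄ᵢ | ȳᵢ | A·x̄ᵢ | A·ȳᵢ
bottom flange | 4480.00 | 140.00 | 8.00 | 627200.00 | 35840.00
web | 6900.00 | 140.00 | 131.00 | 966000.00 | 903900.00
top flange | 2760.00 | 140.00 | 252.00 | 386400.00 | 695520.00
Σ | 14140.00 |  |  | 1979600.00 | 1635260.00
x_c = 1979600.00 / 14140.00 = 140.00 in
y_c = 1635260.00 / 14140.00 = 115.65 in

x_c = 140.00 in, y_c = 115.65 in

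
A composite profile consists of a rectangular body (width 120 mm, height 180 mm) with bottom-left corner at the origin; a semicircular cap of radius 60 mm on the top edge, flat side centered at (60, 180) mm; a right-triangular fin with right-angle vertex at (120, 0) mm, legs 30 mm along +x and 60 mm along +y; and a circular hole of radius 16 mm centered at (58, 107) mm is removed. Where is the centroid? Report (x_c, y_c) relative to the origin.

rectangular body: A = 120 × 180 = 21600.00, centroid at (60.00, 90.00).
semicircular top: A = ½π·60² = 5654.87, centroid at (60.00, 205.46).
triangular fin: A = ½·30·60 = 900.00, centroid at (130.00, 20.00).
hole: A = −π·16² = -804.25, centroid at (58.00, 107.00).
ΣA = 27350.62 mm², ΣAx_c = 1705645.64 mm³, ΣAy_c = 3037821.51 mm³.
x_c = 1705645.64/27350.62 = 62.36 mm; y_c = 3037821.51/27350.62 = 111.07 mm.

x_c = 62.36 mm, y_c = 111.07 mm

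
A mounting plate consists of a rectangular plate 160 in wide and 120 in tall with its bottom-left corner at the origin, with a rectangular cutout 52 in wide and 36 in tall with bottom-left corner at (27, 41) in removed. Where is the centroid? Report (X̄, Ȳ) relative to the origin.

plate: A = 160 × 120 = 19200.00, centroid at (80.00, 60.00).
hole: A = −(52 × 36) = -1872.00, centroid at (53.00, 59.00).
ΣA = 17328.00 in², ΣAX̄ = 1436784.00 in³, ΣAȲ = 1041552.00 in³.
X̄ = 1436784.00/17328.00 = 82.92 in; Ȳ = 1041552.00/17328.00 = 60.11 in.

X̄ = 82.92 in, Ȳ = 60.11 in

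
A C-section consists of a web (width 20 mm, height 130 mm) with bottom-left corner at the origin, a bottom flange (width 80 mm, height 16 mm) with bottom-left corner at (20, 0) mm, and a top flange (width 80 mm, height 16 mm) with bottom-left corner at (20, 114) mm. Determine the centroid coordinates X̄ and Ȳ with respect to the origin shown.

web: A = 20 × 130 = 2600.00, centroid at (10.00, 65.00).
bottom flange: A = 80 × 16 = 1280.00, centroid at (60.00, 8.00).
top flange: A = 80 × 16 = 1280.00, centroid at (60.00, 122.00).
ΣA = 5160.00 mm², ΣAX̄ = 179600.00 mm³, ΣAȲ = 335400.00 mm³.
X̄ = 179600.00/5160.00 = 34.81 mm; Ȳ = 335400.00/5160.00 = 65.00 mm.

X̄ = 34.81 mm, Ȳ = 65.00 mm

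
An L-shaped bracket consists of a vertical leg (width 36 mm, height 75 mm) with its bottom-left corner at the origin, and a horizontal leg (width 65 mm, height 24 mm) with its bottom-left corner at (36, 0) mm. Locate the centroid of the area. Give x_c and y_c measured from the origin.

x_c = 36.49 mm, y_c = 28.16 mm

Part | A | x̄ᵢ | ȳᵢ | A·x̄ᵢ | A·ȳᵢ
vertical leg | 2700.00 | 18.00 | 37.50 | 48600.00 | 101250.00
horizontal leg | 1560.00 | 68.50 | 12.00 | 106860.00 | 18720.00
Σ | 4260.00 |  |  | 155460.00 | 119970.00
x_c = 155460.00 / 4260.00 = 36.49 mm
y_c = 119970.00 / 4260.00 = 28.16 mm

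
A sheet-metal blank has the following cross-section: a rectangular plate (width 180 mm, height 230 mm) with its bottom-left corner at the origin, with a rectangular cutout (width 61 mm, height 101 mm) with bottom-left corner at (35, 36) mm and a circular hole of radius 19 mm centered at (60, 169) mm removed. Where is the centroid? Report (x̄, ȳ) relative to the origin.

plate: A = 180 × 230 = 41400.00, centroid at (90.00, 115.00).
hole 1: A = −(61 × 101) = -6161.00, centroid at (65.50, 86.50).
hole 2: A = −π·19² = -1134.11, centroid at (60.00, 169.00).
ΣA = 34104.89 mm², ΣAx̄ = 3254407.60 mm³, ΣAȳ = 4036408.07 mm³.
x̄ = 3254407.60/34104.89 = 95.42 mm; ȳ = 4036408.07/34104.89 = 118.35 mm.

x̄ = 95.42 mm, ȳ = 118.35 mm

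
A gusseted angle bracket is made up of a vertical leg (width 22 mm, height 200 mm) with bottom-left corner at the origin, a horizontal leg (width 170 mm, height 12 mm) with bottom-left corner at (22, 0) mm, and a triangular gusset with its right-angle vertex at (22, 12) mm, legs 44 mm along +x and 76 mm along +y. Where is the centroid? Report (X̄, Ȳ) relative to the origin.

Part | A | x̄ᵢ | ȳᵢ | A·x̄ᵢ | A·ȳᵢ
vertical leg | 4400.00 | 11.00 | 100.00 | 48400.00 | 440000.00
horizontal leg | 2040.00 | 107.00 | 6.00 | 218280.00 | 12240.00
gusset | 1672.00 | 36.67 | 37.33 | 61306.67 | 62421.33
Σ | 8112.00 |  |  | 327986.67 | 514661.33
X̄ = 327986.67 / 8112.00 = 40.43 mm
Ȳ = 514661.33 / 8112.00 = 63.44 mm

X̄ = 40.43 mm, Ȳ = 63.44 mm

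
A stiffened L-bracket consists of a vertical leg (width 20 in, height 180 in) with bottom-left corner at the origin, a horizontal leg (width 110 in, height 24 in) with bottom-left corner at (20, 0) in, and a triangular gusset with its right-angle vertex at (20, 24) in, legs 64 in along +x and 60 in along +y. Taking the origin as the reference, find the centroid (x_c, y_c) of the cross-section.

x_c = 38.40 in, y_c = 53.94 in

vertical leg: A = 20 × 180 = 3600.00, centroid at (10.00, 90.00).
horizontal leg: A = 110 × 24 = 2640.00, centroid at (75.00, 12.00).
gusset: A = ½·64·60 = 1920.00, centroid at (41.33, 44.00).
ΣA = 8160.00 in²
ΣAx_c = (3600.00)(10.00) + (2640.00)(75.00) + (1920.00)(41.33) = 313360.00 in³
ΣAy_c = (3600.00)(90.00) + (2640.00)(12.00) + (1920.00)(44.00) = 440160.00 in³
x_c = 313360.00 / 8160.00 = 38.40 in
y_c = 440160.00 / 8160.00 = 53.94 in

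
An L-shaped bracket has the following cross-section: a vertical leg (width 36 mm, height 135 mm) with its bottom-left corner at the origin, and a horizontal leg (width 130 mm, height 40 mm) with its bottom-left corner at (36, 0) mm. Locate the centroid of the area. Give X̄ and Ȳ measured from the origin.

X̄ = 60.90 mm, Ȳ = 42.95 mm

vertical leg: A = 36 × 135 = 4860.00, centroid at (18.00, 67.50).
horizontal leg: A = 130 × 40 = 5200.00, centroid at (101.00, 20.00).
ΣA = 10060.00 mm², ΣAX̄ = 612680.00 mm³, ΣAȲ = 432050.00 mm³.
X̄ = 612680.00/10060.00 = 60.90 mm; Ȳ = 432050.00/10060.00 = 42.95 mm.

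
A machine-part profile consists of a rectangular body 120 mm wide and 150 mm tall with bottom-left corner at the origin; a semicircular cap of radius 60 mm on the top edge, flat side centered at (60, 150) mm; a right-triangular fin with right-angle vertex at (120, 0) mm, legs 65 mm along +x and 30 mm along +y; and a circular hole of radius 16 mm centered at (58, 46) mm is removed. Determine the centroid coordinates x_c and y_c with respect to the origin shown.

Part | A | x̄ᵢ | ȳᵢ | A·x̄ᵢ | A·ȳᵢ
rectangular body | 18000.00 | 60.00 | 75.00 | 1080000.00 | 1350000.00
semicircular top | 5654.87 | 60.00 | 175.46 | 339292.01 | 992230.02
triangular fin | 975.00 | 141.67 | 10.00 | 138125.00 | 9750.00
hole | -804.25 | 58.00 | 46.00 | -46646.37 | -36995.40
Σ | 23825.62 |  |  | 1510770.64 | 2314984.62
x_c = 1510770.64 / 23825.62 = 63.41 mm
y_c = 2314984.62 / 23825.62 = 97.16 mm

x_c = 63.41 mm, y_c = 97.16 mm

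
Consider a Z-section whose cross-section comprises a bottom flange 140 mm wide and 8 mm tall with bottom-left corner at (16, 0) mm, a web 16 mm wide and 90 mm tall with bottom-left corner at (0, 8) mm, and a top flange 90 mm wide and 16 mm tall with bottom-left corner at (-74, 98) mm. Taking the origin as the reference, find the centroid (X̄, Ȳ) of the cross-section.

X̄ = 16.52 mm, Ȳ = 58.36 mm

Part | A | x̄ᵢ | ȳᵢ | A·x̄ᵢ | A·ȳᵢ
bottom flange | 1120.00 | 86.00 | 4.00 | 96320.00 | 4480.00
web | 1440.00 | 8.00 | 53.00 | 11520.00 | 76320.00
top flange | 1440.00 | -29.00 | 106.00 | -41760.00 | 152640.00
Σ | 4000.00 |  |  | 66080.00 | 233440.00
X̄ = 66080.00 / 4000.00 = 16.52 mm
Ȳ = 233440.00 / 4000.00 = 58.36 mm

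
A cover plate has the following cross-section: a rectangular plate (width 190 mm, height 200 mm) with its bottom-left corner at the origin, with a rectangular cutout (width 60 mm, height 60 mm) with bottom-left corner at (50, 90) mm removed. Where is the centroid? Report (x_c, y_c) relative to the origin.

plate: A = 190 × 200 = 38000.00, centroid at (95.00, 100.00).
hole: A = −(60 × 60) = -3600.00, centroid at (80.00, 120.00).
ΣA = 34400.00 mm², ΣAx_c = 3322000.00 mm³, ΣAy_c = 3368000.00 mm³.
x_c = 3322000.00/34400.00 = 96.57 mm; y_c = 3368000.00/34400.00 = 97.91 mm.

x_c = 96.57 mm, y_c = 97.91 mm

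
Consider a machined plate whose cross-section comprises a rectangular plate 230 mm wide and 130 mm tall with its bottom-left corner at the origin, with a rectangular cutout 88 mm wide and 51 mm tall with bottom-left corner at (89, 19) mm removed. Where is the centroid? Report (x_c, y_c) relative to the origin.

x_c = 111.82 mm, y_c = 68.62 mm

Part | A | x̄ᵢ | ȳᵢ | A·x̄ᵢ | A·ȳᵢ
plate | 29900.00 | 115.00 | 65.00 | 3438500.00 | 1943500.00
hole | -4488.00 | 133.00 | 44.50 | -596904.00 | -199716.00
Σ | 25412.00 |  |  | 2841596.00 | 1743784.00
x_c = 2841596.00 / 25412.00 = 111.82 mm
y_c = 1743784.00 / 25412.00 = 68.62 mm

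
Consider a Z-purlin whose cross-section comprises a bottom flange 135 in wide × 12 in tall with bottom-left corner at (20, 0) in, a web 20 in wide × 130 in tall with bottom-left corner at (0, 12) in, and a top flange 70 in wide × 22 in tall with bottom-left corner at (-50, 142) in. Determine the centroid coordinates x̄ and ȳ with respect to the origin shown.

x̄ = 25.11 in, ȳ = 77.35 in

bottom flange: A = 135 × 12 = 1620.00, centroid at (87.50, 6.00).
web: A = 20 × 130 = 2600.00, centroid at (10.00, 77.00).
top flange: A = 70 × 22 = 1540.00, centroid at (-15.00, 153.00).
ΣA = 5760.00 in²
ΣAx̄ = (1620.00)(87.50) + (2600.00)(10.00) + (1540.00)(-15.00) = 144650.00 in³
ΣAȳ = (1620.00)(6.00) + (2600.00)(77.00) + (1540.00)(153.00) = 445540.00 in³
x̄ = 144650.00 / 5760.00 = 25.11 in
ȳ = 445540.00 / 5760.00 = 77.35 in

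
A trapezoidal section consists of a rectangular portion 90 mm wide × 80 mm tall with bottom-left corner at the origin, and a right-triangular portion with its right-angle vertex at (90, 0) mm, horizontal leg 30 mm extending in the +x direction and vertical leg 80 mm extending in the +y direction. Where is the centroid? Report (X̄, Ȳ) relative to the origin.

Part | A | x̄ᵢ | ȳᵢ | A·x̄ᵢ | A·ȳᵢ
rectangular portion | 7200.00 | 45.00 | 40.00 | 324000.00 | 288000.00
triangular portion | 1200.00 | 100.00 | 26.67 | 120000.00 | 32000.00
Σ | 8400.00 |  |  | 444000.00 | 320000.00
X̄ = 444000.00 / 8400.00 = 52.86 mm
Ȳ = 320000.00 / 8400.00 = 38.10 mm

X̄ = 52.86 mm, Ȳ = 38.10 mm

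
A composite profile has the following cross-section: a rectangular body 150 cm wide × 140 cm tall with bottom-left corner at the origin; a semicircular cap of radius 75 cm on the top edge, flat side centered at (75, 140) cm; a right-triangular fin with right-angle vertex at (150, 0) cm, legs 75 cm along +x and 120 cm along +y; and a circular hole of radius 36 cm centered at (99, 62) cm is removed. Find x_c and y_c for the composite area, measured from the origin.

rectangular body: A = 150 × 140 = 21000.00, centroid at (75.00, 70.00).
semicircular top: A = ½π·75² = 8835.73, centroid at (75.00, 171.83).
triangular fin: A = ½·75·120 = 4500.00, centroid at (175.00, 40.00).
hole: A = −π·36² = -4071.50, centroid at (99.00, 62.00).
ΣA = 30264.23 cm², ΣAx_c = 2622100.80 cm³, ΣAy_c = 2915818.85 cm³.
x_c = 2622100.80/30264.23 = 86.64 cm; y_c = 2915818.85/30264.23 = 96.35 cm.

x_c = 86.64 cm, y_c = 96.35 cm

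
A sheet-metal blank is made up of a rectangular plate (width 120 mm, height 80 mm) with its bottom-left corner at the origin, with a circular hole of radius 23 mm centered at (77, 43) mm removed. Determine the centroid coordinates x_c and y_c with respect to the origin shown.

x_c = 56.44 mm, y_c = 39.37 mm

Part | A | x̄ᵢ | ȳᵢ | A·x̄ᵢ | A·ȳᵢ
plate | 9600.00 | 60.00 | 40.00 | 576000.00 | 384000.00
hole | -1661.90 | 77.00 | 43.00 | -127966.49 | -71461.81
Σ | 7938.10 |  |  | 448033.51 | 312538.19
x_c = 448033.51 / 7938.10 = 56.44 mm
y_c = 312538.19 / 7938.10 = 39.37 mm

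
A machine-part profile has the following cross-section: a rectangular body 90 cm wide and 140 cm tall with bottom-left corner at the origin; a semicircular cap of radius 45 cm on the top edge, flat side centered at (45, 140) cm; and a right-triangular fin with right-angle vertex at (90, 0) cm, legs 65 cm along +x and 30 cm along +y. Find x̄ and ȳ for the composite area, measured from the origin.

x̄ = 48.88 cm, ȳ = 83.42 cm

rectangular body: A = 90 × 140 = 12600.00, centroid at (45.00, 70.00).
semicircular top: A = ½π·45² = 3180.86, centroid at (45.00, 159.10).
triangular fin: A = ½·65·30 = 975.00, centroid at (111.67, 10.00).
ΣA = 16755.86 cm²
ΣAx̄ = (12600.00)(45.00) + (3180.86)(45.00) + (975.00)(111.67) = 819013.82 cm³
ΣAȳ = (12600.00)(70.00) + (3180.86)(159.10) + (975.00)(10.00) = 1397820.76 cm³
x̄ = 819013.82 / 16755.86 = 48.88 cm
ȳ = 1397820.76 / 16755.86 = 83.42 cm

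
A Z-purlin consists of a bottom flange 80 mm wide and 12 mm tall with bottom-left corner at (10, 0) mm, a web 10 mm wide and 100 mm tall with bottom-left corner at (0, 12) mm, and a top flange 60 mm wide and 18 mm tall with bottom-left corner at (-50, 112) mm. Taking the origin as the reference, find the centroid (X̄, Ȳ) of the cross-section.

Part | A | x̄ᵢ | ȳᵢ | A·x̄ᵢ | A·ȳᵢ
bottom flange | 960.00 | 50.00 | 6.00 | 48000.00 | 5760.00
web | 1000.00 | 5.00 | 62.00 | 5000.00 | 62000.00
top flange | 1080.00 | -20.00 | 121.00 | -21600.00 | 130680.00
Σ | 3040.00 |  |  | 31400.00 | 198440.00
X̄ = 31400.00 / 3040.00 = 10.33 mm
Ȳ = 198440.00 / 3040.00 = 65.28 mm

X̄ = 10.33 mm, Ȳ = 65.28 mm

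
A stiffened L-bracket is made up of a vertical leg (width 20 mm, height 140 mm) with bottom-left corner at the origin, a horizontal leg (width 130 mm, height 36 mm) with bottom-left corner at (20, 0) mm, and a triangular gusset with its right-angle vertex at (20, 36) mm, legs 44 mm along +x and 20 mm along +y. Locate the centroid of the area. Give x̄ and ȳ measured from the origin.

x̄ = 55.69 mm, ȳ = 37.75 mm

Part | A | x̄ᵢ | ȳᵢ | A·x̄ᵢ | A·ȳᵢ
vertical leg | 2800.00 | 10.00 | 70.00 | 28000.00 | 196000.00
horizontal leg | 4680.00 | 85.00 | 18.00 | 397800.00 | 84240.00
gusset | 440.00 | 34.67 | 42.67 | 15253.33 | 18773.33
Σ | 7920.00 |  |  | 441053.33 | 299013.33
x̄ = 441053.33 / 7920.00 = 55.69 mm
ȳ = 299013.33 / 7920.00 = 37.75 mm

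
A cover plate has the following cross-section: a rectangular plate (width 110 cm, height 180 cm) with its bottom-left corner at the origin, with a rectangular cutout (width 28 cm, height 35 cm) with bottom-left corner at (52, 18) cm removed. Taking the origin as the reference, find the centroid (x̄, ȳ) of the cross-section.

x̄ = 54.43 cm, ȳ = 92.84 cm

plate: A = 110 × 180 = 19800.00, centroid at (55.00, 90.00).
hole: A = −(28 × 35) = -980.00, centroid at (66.00, 35.50).
ΣA = 18820.00 cm²
ΣAx̄ = (19800.00)(55.00) + (-980.00)(66.00) = 1024320.00 cm³
ΣAȳ = (19800.00)(90.00) + (-980.00)(35.50) = 1747210.00 cm³
x̄ = 1024320.00 / 18820.00 = 54.43 cm
ȳ = 1747210.00 / 18820.00 = 92.84 cm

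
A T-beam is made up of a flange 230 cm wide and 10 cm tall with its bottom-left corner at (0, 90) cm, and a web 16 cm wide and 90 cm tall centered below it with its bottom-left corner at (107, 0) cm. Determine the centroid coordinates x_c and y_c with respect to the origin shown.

x_c = 115.00 cm, y_c = 75.75 cm

web: A = 16 × 90 = 1440.00, centroid at (115.00, 45.00).
flange: A = 230 × 10 = 2300.00, centroid at (115.00, 95.00).
ΣA = 3740.00 cm², ΣAx_c = 430100.00 cm³, ΣAy_c = 283300.00 cm³.
x_c = 430100.00/3740.00 = 115.00 cm; y_c = 283300.00/3740.00 = 75.75 cm.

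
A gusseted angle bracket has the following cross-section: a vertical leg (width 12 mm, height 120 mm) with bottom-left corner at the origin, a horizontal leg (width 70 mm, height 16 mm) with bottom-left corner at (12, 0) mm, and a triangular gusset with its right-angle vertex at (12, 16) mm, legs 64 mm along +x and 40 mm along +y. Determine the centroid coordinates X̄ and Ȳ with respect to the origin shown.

X̄ = 27.07 mm, Ȳ = 34.61 mm

vertical leg: A = 12 × 120 = 1440.00, centroid at (6.00, 60.00).
horizontal leg: A = 70 × 16 = 1120.00, centroid at (47.00, 8.00).
gusset: A = ½·64·40 = 1280.00, centroid at (33.33, 29.33).
ΣA = 3840.00 mm²
ΣAX̄ = (1440.00)(6.00) + (1120.00)(47.00) + (1280.00)(33.33) = 103946.67 mm³
ΣAȲ = (1440.00)(60.00) + (1120.00)(8.00) + (1280.00)(29.33) = 132906.67 mm³
X̄ = 103946.67 / 3840.00 = 27.07 mm
Ȳ = 132906.67 / 3840.00 = 34.61 mm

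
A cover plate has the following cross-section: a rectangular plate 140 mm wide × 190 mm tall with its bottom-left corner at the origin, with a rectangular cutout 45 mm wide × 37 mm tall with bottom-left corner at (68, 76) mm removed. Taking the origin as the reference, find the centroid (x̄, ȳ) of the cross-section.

Part | A | x̄ᵢ | ȳᵢ | A·x̄ᵢ | A·ȳᵢ
plate | 26600.00 | 70.00 | 95.00 | 1862000.00 | 2527000.00
hole | -1665.00 | 90.50 | 94.50 | -150682.50 | -157342.50
Σ | 24935.00 |  |  | 1711317.50 | 2369657.50
x̄ = 1711317.50 / 24935.00 = 68.63 mm
ȳ = 2369657.50 / 24935.00 = 95.03 mm

x̄ = 68.63 mm, ȳ = 95.03 mm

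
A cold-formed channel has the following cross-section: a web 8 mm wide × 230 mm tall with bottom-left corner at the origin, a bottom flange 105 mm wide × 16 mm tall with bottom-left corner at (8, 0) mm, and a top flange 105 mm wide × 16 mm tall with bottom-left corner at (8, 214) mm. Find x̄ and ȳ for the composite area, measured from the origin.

web: A = 8 × 230 = 1840.00, centroid at (4.00, 115.00).
bottom flange: A = 105 × 16 = 1680.00, centroid at (60.50, 8.00).
top flange: A = 105 × 16 = 1680.00, centroid at (60.50, 222.00).
ΣA = 5200.00 mm²
ΣAx̄ = (1840.00)(4.00) + (1680.00)(60.50) + (1680.00)(60.50) = 210640.00 mm³
ΣAȳ = (1840.00)(115.00) + (1680.00)(8.00) + (1680.00)(222.00) = 598000.00 mm³
x̄ = 210640.00 / 5200.00 = 40.51 mm
ȳ = 598000.00 / 5200.00 = 115.00 mm

x̄ = 40.51 mm, ȳ = 115.00 mm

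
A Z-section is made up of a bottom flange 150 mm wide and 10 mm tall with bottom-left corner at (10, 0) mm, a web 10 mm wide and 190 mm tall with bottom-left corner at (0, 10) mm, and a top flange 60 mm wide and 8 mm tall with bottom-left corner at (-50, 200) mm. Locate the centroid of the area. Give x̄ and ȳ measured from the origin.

Part | A | x̄ᵢ | ȳᵢ | A·x̄ᵢ | A·ȳᵢ
bottom flange | 1500.00 | 85.00 | 5.00 | 127500.00 | 7500.00
web | 1900.00 | 5.00 | 105.00 | 9500.00 | 199500.00
top flange | 480.00 | -20.00 | 204.00 | -9600.00 | 97920.00
Σ | 3880.00 |  |  | 127400.00 | 304920.00
x̄ = 127400.00 / 3880.00 = 32.84 mm
ȳ = 304920.00 / 3880.00 = 78.59 mm

x̄ = 32.84 mm, ȳ = 78.59 mm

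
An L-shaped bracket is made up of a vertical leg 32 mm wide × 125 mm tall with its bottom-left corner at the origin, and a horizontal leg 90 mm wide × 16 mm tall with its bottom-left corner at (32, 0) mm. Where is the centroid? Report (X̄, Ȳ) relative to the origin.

vertical leg: A = 32 × 125 = 4000.00, centroid at (16.00, 62.50).
horizontal leg: A = 90 × 16 = 1440.00, centroid at (77.00, 8.00).
ΣA = 5440.00 mm², ΣAX̄ = 174880.00 mm³, ΣAȲ = 261520.00 mm³.
X̄ = 174880.00/5440.00 = 32.15 mm; Ȳ = 261520.00/5440.00 = 48.07 mm.

X̄ = 32.15 mm, Ȳ = 48.07 mm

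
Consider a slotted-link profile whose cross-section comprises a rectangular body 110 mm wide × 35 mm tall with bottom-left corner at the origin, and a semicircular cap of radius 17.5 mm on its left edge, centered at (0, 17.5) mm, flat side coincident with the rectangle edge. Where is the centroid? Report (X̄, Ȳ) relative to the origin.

rectangular body: A = 110 × 35 = 3850.00, centroid at (55.00, 17.50).
semicircular end: A = ½π·17.5² = 481.06, centroid at (-7.43, 17.50).
ΣA = 4331.06 mm², ΣAX̄ = 208177.08 mm³, ΣAȲ = 75793.49 mm³.
X̄ = 208177.08/4331.06 = 48.07 mm; Ȳ = 75793.49/4331.06 = 17.50 mm.

X̄ = 48.07 mm, Ȳ = 17.50 mm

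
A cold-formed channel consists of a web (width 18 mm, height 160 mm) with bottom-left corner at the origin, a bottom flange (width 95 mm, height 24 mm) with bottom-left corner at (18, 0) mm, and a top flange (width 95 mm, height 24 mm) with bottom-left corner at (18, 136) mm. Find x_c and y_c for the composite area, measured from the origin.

x_c = 43.63 mm, y_c = 80.00 mm

web: A = 18 × 160 = 2880.00, centroid at (9.00, 80.00).
bottom flange: A = 95 × 24 = 2280.00, centroid at (65.50, 12.00).
top flange: A = 95 × 24 = 2280.00, centroid at (65.50, 148.00).
ΣA = 7440.00 mm²
ΣAx_c = (2880.00)(9.00) + (2280.00)(65.50) + (2280.00)(65.50) = 324600.00 mm³
ΣAy_c = (2880.00)(80.00) + (2280.00)(12.00) + (2280.00)(148.00) = 595200.00 mm³
x_c = 324600.00 / 7440.00 = 43.63 mm
y_c = 595200.00 / 7440.00 = 80.00 mm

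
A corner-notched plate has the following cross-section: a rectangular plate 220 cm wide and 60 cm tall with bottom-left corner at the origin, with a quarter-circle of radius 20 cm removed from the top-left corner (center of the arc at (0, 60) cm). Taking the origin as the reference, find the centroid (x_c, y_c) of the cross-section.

plate: A = 220 × 60 = 13200.00, centroid at (110.00, 30.00).
removed quarter-circle: A = −¼π·20² = -314.16, centroid at (8.49, 51.51).
ΣA = 12885.84 cm², ΣAx_c = 1449333.33 cm³, ΣAy_c = 379817.11 cm³.
x_c = 1449333.33/12885.84 = 112.47 cm; y_c = 379817.11/12885.84 = 29.48 cm.

x_c = 112.47 cm, y_c = 29.48 cm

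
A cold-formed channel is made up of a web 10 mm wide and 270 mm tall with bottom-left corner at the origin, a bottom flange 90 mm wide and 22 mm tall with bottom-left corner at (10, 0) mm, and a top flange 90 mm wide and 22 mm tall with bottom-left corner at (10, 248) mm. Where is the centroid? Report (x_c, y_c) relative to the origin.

x_c = 34.73 mm, y_c = 135.00 mm

web: A = 10 × 270 = 2700.00, centroid at (5.00, 135.00).
bottom flange: A = 90 × 22 = 1980.00, centroid at (55.00, 11.00).
top flange: A = 90 × 22 = 1980.00, centroid at (55.00, 259.00).
ΣA = 6660.00 mm²
ΣAx_c = (2700.00)(5.00) + (1980.00)(55.00) + (1980.00)(55.00) = 231300.00 mm³
ΣAy_c = (2700.00)(135.00) + (1980.00)(11.00) + (1980.00)(259.00) = 899100.00 mm³
x_c = 231300.00 / 6660.00 = 34.73 mm
y_c = 899100.00 / 6660.00 = 135.00 mm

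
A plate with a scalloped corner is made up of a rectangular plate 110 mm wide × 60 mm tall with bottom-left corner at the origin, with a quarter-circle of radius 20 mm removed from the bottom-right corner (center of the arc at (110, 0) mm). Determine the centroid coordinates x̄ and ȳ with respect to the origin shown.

x̄ = 52.68 mm, ȳ = 31.08 mm

Part | A | x̄ᵢ | ȳᵢ | A·x̄ᵢ | A·ȳᵢ
plate | 6600.00 | 55.00 | 30.00 | 363000.00 | 198000.00
removed quarter-circle | -314.16 | 101.51 | 8.49 | -31890.85 | -2666.67
Σ | 6285.84 |  |  | 331109.15 | 195333.33
x̄ = 331109.15 / 6285.84 = 52.68 mm
ȳ = 195333.33 / 6285.84 = 31.08 mm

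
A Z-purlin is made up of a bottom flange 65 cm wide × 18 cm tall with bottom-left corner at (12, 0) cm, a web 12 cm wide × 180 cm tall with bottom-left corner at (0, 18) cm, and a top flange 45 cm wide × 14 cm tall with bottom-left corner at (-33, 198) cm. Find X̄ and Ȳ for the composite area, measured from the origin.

Part | A | x̄ᵢ | ȳᵢ | A·x̄ᵢ | A·ȳᵢ
bottom flange | 1170.00 | 44.50 | 9.00 | 52065.00 | 10530.00
web | 2160.00 | 6.00 | 108.00 | 12960.00 | 233280.00
top flange | 630.00 | -10.50 | 205.00 | -6615.00 | 129150.00
Σ | 3960.00 |  |  | 58410.00 | 372960.00
X̄ = 58410.00 / 3960.00 = 14.75 cm
Ȳ = 372960.00 / 3960.00 = 94.18 cm

X̄ = 14.75 cm, Ȳ = 94.18 cm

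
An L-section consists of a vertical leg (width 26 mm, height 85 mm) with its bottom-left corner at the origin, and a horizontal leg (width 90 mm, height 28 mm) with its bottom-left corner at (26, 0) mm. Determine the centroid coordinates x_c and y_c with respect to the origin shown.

x_c = 43.90 mm, y_c = 27.32 mm

Part | A | x̄ᵢ | ȳᵢ | A·x̄ᵢ | A·ȳᵢ
vertical leg | 2210.00 | 13.00 | 42.50 | 28730.00 | 93925.00
horizontal leg | 2520.00 | 71.00 | 14.00 | 178920.00 | 35280.00
Σ | 4730.00 |  |  | 207650.00 | 129205.00
x_c = 207650.00 / 4730.00 = 43.90 mm
y_c = 129205.00 / 4730.00 = 27.32 mm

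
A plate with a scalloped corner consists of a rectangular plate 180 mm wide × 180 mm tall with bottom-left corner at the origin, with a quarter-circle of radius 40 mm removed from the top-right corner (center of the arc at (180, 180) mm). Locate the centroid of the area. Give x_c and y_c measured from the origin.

Part | A | x̄ᵢ | ȳᵢ | A·x̄ᵢ | A·ȳᵢ
plate | 32400.00 | 90.00 | 90.00 | 2916000.00 | 2916000.00
removed quarter-circle | -1256.64 | 163.02 | 163.02 | -204861.34 | -204861.34
Σ | 31143.36 |  |  | 2711138.66 | 2711138.66
x_c = 2711138.66 / 31143.36 = 87.05 mm
y_c = 2711138.66 / 31143.36 = 87.05 mm

x_c = 87.05 mm, y_c = 87.05 mm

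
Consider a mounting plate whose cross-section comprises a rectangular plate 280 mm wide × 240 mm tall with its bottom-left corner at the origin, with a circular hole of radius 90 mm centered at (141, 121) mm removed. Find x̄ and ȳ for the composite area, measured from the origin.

Part | A | x̄ᵢ | ȳᵢ | A·x̄ᵢ | A·ȳᵢ
plate | 67200.00 | 140.00 | 120.00 | 9408000.00 | 8064000.00
hole | -25446.90 | 141.00 | 121.00 | -3588012.97 | -3079074.96
Σ | 41753.10 |  |  | 5819987.03 | 4984925.04
x̄ = 5819987.03 / 41753.10 = 139.39 mm
ȳ = 4984925.04 / 41753.10 = 119.39 mm

x̄ = 139.39 mm, ȳ = 119.39 mm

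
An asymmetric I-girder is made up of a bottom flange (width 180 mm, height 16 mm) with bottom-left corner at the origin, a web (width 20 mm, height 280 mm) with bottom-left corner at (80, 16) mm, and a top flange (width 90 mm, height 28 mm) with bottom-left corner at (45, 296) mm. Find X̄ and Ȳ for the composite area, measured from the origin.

bottom flange: A = 180 × 16 = 2880.00, centroid at (90.00, 8.00).
web: A = 20 × 280 = 5600.00, centroid at (90.00, 156.00).
top flange: A = 90 × 28 = 2520.00, centroid at (90.00, 310.00).
ΣA = 11000.00 mm²
ΣAX̄ = (2880.00)(90.00) + (5600.00)(90.00) + (2520.00)(90.00) = 990000.00 mm³
ΣAȲ = (2880.00)(8.00) + (5600.00)(156.00) + (2520.00)(310.00) = 1677840.00 mm³
X̄ = 990000.00 / 11000.00 = 90.00 mm
Ȳ = 1677840.00 / 11000.00 = 152.53 mm

X̄ = 90.00 mm, Ȳ = 152.53 mm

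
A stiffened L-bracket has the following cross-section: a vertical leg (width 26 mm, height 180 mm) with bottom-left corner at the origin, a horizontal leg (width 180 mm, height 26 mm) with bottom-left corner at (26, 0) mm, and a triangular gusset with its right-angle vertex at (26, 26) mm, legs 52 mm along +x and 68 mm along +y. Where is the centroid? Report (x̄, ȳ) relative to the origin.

x̄ = 61.14 mm, ȳ = 51.05 mm

vertical leg: A = 26 × 180 = 4680.00, centroid at (13.00, 90.00).
horizontal leg: A = 180 × 26 = 4680.00, centroid at (116.00, 13.00).
gusset: A = ½·52·68 = 1768.00, centroid at (43.33, 48.67).
ΣA = 11128.00 mm²
ΣAx̄ = (4680.00)(13.00) + (4680.00)(116.00) + (1768.00)(43.33) = 680333.33 mm³
ΣAȳ = (4680.00)(90.00) + (4680.00)(13.00) + (1768.00)(48.67) = 568082.67 mm³
x̄ = 680333.33 / 11128.00 = 61.14 mm
ȳ = 568082.67 / 11128.00 = 51.05 mm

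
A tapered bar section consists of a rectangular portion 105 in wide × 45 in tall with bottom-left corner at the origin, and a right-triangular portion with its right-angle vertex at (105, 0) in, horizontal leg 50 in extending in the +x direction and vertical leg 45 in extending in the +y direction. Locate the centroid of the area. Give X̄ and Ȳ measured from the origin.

X̄ = 65.80 in, Ȳ = 21.06 in

Part | A | x̄ᵢ | ȳᵢ | A·x̄ᵢ | A·ȳᵢ
rectangular portion | 4725.00 | 52.50 | 22.50 | 248062.50 | 106312.50
triangular portion | 1125.00 | 121.67 | 15.00 | 136875.00 | 16875.00
Σ | 5850.00 |  |  | 384937.50 | 123187.50
X̄ = 384937.50 / 5850.00 = 65.80 in
Ȳ = 123187.50 / 5850.00 = 21.06 in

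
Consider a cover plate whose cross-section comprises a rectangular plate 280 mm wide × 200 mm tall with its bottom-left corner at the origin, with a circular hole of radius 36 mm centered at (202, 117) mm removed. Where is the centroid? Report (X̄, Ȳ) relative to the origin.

X̄ = 135.14 mm, Ȳ = 98.67 mm

Part | A | x̄ᵢ | ȳᵢ | A·x̄ᵢ | A·ȳᵢ
plate | 56000.00 | 140.00 | 100.00 | 7840000.00 | 5600000.00
hole | -4071.50 | 202.00 | 117.00 | -822443.82 | -476365.98
Σ | 51928.50 |  |  | 7017556.18 | 5123634.02
X̄ = 7017556.18 / 51928.50 = 135.14 mm
Ȳ = 5123634.02 / 51928.50 = 98.67 mm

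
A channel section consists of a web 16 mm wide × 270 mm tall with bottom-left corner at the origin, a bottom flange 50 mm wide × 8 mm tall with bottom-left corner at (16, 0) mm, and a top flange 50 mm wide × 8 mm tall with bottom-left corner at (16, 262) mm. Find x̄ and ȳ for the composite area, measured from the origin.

x̄ = 13.16 mm, ȳ = 135.00 mm

web: A = 16 × 270 = 4320.00, centroid at (8.00, 135.00).
bottom flange: A = 50 × 8 = 400.00, centroid at (41.00, 4.00).
top flange: A = 50 × 8 = 400.00, centroid at (41.00, 266.00).
ΣA = 5120.00 mm², ΣAx̄ = 67360.00 mm³, ΣAȳ = 691200.00 mm³.
x̄ = 67360.00/5120.00 = 13.16 mm; ȳ = 691200.00/5120.00 = 135.00 mm.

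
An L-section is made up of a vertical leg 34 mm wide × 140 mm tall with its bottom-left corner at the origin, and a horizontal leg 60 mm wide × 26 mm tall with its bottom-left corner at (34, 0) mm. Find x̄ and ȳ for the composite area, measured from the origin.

x̄ = 28.60 mm, ȳ = 55.93 mm

vertical leg: A = 34 × 140 = 4760.00, centroid at (17.00, 70.00).
horizontal leg: A = 60 × 26 = 1560.00, centroid at (64.00, 13.00).
ΣA = 6320.00 mm²
ΣAx̄ = (4760.00)(17.00) + (1560.00)(64.00) = 180760.00 mm³
ΣAȳ = (4760.00)(70.00) + (1560.00)(13.00) = 353480.00 mm³
x̄ = 180760.00 / 6320.00 = 28.60 mm
ȳ = 353480.00 / 6320.00 = 55.93 mm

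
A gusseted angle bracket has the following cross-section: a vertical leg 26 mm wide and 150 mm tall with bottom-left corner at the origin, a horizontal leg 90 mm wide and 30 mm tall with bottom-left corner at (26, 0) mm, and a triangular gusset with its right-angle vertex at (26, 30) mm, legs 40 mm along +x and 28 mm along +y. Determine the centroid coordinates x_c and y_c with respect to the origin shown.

vertical leg: A = 26 × 150 = 3900.00, centroid at (13.00, 75.00).
horizontal leg: A = 90 × 30 = 2700.00, centroid at (71.00, 15.00).
gusset: A = ½·40·28 = 560.00, centroid at (39.33, 39.33).
ΣA = 7160.00 mm², ΣAx_c = 264426.67 mm³, ΣAy_c = 355026.67 mm³.
x_c = 264426.67/7160.00 = 36.93 mm; y_c = 355026.67/7160.00 = 49.58 mm.

x_c = 36.93 mm, y_c = 49.58 mm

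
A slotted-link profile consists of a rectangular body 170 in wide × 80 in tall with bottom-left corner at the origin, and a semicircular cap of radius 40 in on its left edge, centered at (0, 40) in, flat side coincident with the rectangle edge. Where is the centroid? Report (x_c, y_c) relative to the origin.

x_c = 69.09 in, y_c = 40.00 in

rectangular body: A = 170 × 80 = 13600.00, centroid at (85.00, 40.00).
semicircular end: A = ½π·40² = 2513.27, centroid at (-16.98, 40.00).
ΣA = 16113.27 in²
ΣAx_c = (13600.00)(85.00) + (2513.27)(-16.98) = 1113333.33 in³
ΣAy_c = (13600.00)(40.00) + (2513.27)(40.00) = 644530.96 in³
x_c = 1113333.33 / 16113.27 = 69.09 in
y_c = 644530.96 / 16113.27 = 40.00 in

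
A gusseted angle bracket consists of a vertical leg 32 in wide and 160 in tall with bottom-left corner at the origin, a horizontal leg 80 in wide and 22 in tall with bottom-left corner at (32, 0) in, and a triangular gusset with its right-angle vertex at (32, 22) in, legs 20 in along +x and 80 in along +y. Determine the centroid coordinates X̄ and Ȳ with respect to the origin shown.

X̄ = 31.19 in, Ȳ = 60.92 in

Part | A | x̄ᵢ | ȳᵢ | A·x̄ᵢ | A·ȳᵢ
vertical leg | 5120.00 | 16.00 | 80.00 | 81920.00 | 409600.00
horizontal leg | 1760.00 | 72.00 | 11.00 | 126720.00 | 19360.00
gusset | 800.00 | 38.67 | 48.67 | 30933.33 | 38933.33
Σ | 7680.00 |  |  | 239573.33 | 467893.33
X̄ = 239573.33 / 7680.00 = 31.19 in
Ȳ = 467893.33 / 7680.00 = 60.92 in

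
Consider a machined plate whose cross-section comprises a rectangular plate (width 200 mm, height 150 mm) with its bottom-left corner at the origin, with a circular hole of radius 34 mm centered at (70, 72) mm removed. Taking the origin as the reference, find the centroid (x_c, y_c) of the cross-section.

x_c = 104.13 mm, y_c = 75.41 mm

Part | A | x̄ᵢ | ȳᵢ | A·x̄ᵢ | A·ȳᵢ
plate | 30000.00 | 100.00 | 75.00 | 3000000.00 | 2250000.00
hole | -3631.68 | 70.00 | 72.00 | -254217.68 | -261481.04
Σ | 26368.32 |  |  | 2745782.32 | 1988518.96
x_c = 2745782.32 / 26368.32 = 104.13 mm
y_c = 1988518.96 / 26368.32 = 75.41 mm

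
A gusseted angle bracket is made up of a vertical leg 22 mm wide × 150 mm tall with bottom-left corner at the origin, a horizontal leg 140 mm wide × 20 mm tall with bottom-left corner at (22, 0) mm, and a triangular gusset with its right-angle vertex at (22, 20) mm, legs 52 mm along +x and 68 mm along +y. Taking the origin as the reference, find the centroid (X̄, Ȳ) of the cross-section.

X̄ = 46.19 mm, Ȳ = 44.60 mm

vertical leg: A = 22 × 150 = 3300.00, centroid at (11.00, 75.00).
horizontal leg: A = 140 × 20 = 2800.00, centroid at (92.00, 10.00).
gusset: A = ½·52·68 = 1768.00, centroid at (39.33, 42.67).
ΣA = 7868.00 mm²
ΣAX̄ = (3300.00)(11.00) + (2800.00)(92.00) + (1768.00)(39.33) = 363441.33 mm³
ΣAȲ = (3300.00)(75.00) + (2800.00)(10.00) + (1768.00)(42.67) = 350934.67 mm³
X̄ = 363441.33 / 7868.00 = 46.19 mm
Ȳ = 350934.67 / 7868.00 = 44.60 mm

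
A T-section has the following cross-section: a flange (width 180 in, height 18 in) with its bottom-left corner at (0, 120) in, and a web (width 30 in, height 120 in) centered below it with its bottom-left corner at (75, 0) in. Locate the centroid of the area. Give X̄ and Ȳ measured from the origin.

Part | A | x̄ᵢ | ȳᵢ | A·x̄ᵢ | A·ȳᵢ
web | 3600.00 | 90.00 | 60.00 | 324000.00 | 216000.00
flange | 3240.00 | 90.00 | 129.00 | 291600.00 | 417960.00
Σ | 6840.00 |  |  | 615600.00 | 633960.00
X̄ = 615600.00 / 6840.00 = 90.00 in
Ȳ = 633960.00 / 6840.00 = 92.68 in

X̄ = 90.00 in, Ȳ = 92.68 in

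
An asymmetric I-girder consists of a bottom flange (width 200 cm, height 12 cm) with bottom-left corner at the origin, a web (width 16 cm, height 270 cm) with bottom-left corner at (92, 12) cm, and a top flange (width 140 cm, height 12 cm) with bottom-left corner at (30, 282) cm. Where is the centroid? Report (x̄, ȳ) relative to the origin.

Part | A | x̄ᵢ | ȳᵢ | A·x̄ᵢ | A·ȳᵢ
bottom flange | 2400.00 | 100.00 | 6.00 | 240000.00 | 14400.00
web | 4320.00 | 100.00 | 147.00 | 432000.00 | 635040.00
top flange | 1680.00 | 100.00 | 288.00 | 168000.00 | 483840.00
Σ | 8400.00 |  |  | 840000.00 | 1133280.00
x̄ = 840000.00 / 8400.00 = 100.00 cm
ȳ = 1133280.00 / 8400.00 = 134.91 cm

x̄ = 100.00 cm, ȳ = 134.91 cm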